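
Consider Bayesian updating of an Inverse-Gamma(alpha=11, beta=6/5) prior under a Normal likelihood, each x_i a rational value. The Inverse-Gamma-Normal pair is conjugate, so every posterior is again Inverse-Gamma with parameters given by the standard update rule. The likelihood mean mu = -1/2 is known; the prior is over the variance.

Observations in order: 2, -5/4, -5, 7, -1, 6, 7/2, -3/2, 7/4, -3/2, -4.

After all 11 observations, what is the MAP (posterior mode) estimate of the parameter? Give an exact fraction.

6541/1400

obs 1: x=2 → posterior Inverse-Gamma(23/2, 173/40)
obs 2: x=-5/4 → posterior Inverse-Gamma(12, 737/160)
obs 3: x=-5 → posterior Inverse-Gamma(25/2, 2357/160)
obs 4: x=7 → posterior Inverse-Gamma(13, 6857/160)
obs 5: x=-1 → posterior Inverse-Gamma(27/2, 6877/160)
obs 6: x=6 → posterior Inverse-Gamma(14, 10257/160)
obs 7: x=7/2 → posterior Inverse-Gamma(29/2, 11537/160)
obs 8: x=-3/2 → posterior Inverse-Gamma(15, 11617/160)
obs 9: x=7/4 → posterior Inverse-Gamma(31/2, 6011/80)
obs 10: x=-3/2 → posterior Inverse-Gamma(16, 6051/80)
obs 11: x=-4 → posterior Inverse-Gamma(33/2, 6541/80)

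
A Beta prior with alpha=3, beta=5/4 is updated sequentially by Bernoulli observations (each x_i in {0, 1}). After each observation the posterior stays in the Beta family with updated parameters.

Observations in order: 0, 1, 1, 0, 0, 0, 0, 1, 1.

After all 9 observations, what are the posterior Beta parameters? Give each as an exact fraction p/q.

alpha=7, beta=25/4

obs 1: x=0 → posterior Beta(3, 9/4)
obs 2: x=1 → posterior Beta(4, 9/4)
obs 3: x=1 → posterior Beta(5, 9/4)
obs 4: x=0 → posterior Beta(5, 13/4)
obs 5: x=0 → posterior Beta(5, 17/4)
obs 6: x=0 → posterior Beta(5, 21/4)
obs 7: x=0 → posterior Beta(5, 25/4)
obs 8: x=1 → posterior Beta(6, 25/4)
obs 9: x=1 → posterior Beta(7, 25/4)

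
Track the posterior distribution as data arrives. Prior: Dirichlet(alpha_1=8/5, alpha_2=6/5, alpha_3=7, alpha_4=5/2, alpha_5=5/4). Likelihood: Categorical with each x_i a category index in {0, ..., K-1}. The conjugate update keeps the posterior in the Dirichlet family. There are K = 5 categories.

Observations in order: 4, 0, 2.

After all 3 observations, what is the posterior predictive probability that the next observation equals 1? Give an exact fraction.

24/331

obs 1: x=4 → posterior Dirichlet(8/5, 6/5, 7, 5/2, 9/4)
obs 2: x=0 → posterior Dirichlet(13/5, 6/5, 7, 5/2, 9/4)
obs 3: x=2 → posterior Dirichlet(13/5, 6/5, 8, 5/2, 9/4)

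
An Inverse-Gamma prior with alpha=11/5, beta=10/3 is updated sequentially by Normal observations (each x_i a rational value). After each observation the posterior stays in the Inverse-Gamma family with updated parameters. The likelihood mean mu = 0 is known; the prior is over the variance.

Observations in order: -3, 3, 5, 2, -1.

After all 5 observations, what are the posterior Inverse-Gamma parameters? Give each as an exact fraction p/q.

obs 1: x=-3 → posterior Inverse-Gamma(27/10, 47/6)
obs 2: x=3 → posterior Inverse-Gamma(16/5, 37/3)
obs 3: x=5 → posterior Inverse-Gamma(37/10, 149/6)
obs 4: x=2 → posterior Inverse-Gamma(21/5, 161/6)
obs 5: x=-1 → posterior Inverse-Gamma(47/10, 82/3)

alpha=47/10, beta=82/3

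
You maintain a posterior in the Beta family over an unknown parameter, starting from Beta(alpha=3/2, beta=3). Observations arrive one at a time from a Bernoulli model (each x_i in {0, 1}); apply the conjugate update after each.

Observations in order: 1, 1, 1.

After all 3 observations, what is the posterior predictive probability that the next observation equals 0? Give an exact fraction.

obs 1: x=1 → posterior Beta(5/2, 3)
obs 2: x=1 → posterior Beta(7/2, 3)
obs 3: x=1 → posterior Beta(9/2, 3)

2/5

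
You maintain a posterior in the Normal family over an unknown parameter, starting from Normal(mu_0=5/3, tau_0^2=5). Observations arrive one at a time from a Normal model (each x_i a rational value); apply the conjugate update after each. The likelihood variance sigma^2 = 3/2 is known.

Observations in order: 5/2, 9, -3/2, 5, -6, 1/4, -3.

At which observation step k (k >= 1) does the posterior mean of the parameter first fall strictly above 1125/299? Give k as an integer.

k = 2

obs 1: x=5/2 → posterior Normal(30/13, 15/13)
obs 2: x=9 → posterior Normal(120/23, 15/23)
obs 3: x=-3/2 → posterior Normal(35/11, 5/11)
obs 4: x=5 → posterior Normal(155/43, 15/43)
obs 5: x=-6 → posterior Normal(95/53, 15/53)
obs 6: x=1/4 → posterior Normal(65/42, 5/21)
obs 7: x=-3 → posterior Normal(135/146, 15/73)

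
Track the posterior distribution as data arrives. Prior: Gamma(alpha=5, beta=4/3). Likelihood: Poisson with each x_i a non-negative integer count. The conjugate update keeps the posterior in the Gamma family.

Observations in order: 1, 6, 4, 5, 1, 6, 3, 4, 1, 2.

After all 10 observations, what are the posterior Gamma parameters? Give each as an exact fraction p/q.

alpha=38, beta=34/3

obs 1: x=1 → posterior Gamma(6, 7/3)
obs 2: x=6 → posterior Gamma(12, 10/3)
obs 3: x=4 → posterior Gamma(16, 13/3)
obs 4: x=5 → posterior Gamma(21, 16/3)
obs 5: x=1 → posterior Gamma(22, 19/3)
obs 6: x=6 → posterior Gamma(28, 22/3)
obs 7: x=3 → posterior Gamma(31, 25/3)
obs 8: x=4 → posterior Gamma(35, 28/3)
obs 9: x=1 → posterior Gamma(36, 31/3)
obs 10: x=2 → posterior Gamma(38, 34/3)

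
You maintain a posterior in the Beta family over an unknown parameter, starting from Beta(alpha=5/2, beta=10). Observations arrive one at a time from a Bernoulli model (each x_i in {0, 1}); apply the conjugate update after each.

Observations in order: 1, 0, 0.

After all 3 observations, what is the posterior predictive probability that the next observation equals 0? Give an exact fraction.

24/31

obs 1: x=1 → posterior Beta(7/2, 10)
obs 2: x=0 → posterior Beta(7/2, 11)
obs 3: x=0 → posterior Beta(7/2, 12)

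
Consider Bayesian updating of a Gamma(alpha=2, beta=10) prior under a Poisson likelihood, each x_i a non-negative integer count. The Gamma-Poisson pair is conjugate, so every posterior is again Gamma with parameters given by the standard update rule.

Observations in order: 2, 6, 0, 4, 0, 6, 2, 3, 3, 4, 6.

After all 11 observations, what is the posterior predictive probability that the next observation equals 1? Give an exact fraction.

3334930601348387245877431402449405356869746574829259/11309790400385257389379893781200436836764876489621504

obs 1: x=2 → posterior Gamma(4, 11)
obs 2: x=6 → posterior Gamma(10, 12)
obs 3: x=0 → posterior Gamma(10, 13)
obs 4: x=4 → posterior Gamma(14, 14)
obs 5: x=0 → posterior Gamma(14, 15)
obs 6: x=6 → posterior Gamma(20, 16)
obs 7: x=2 → posterior Gamma(22, 17)
obs 8: x=3 → posterior Gamma(25, 18)
obs 9: x=3 → posterior Gamma(28, 19)
obs 10: x=4 → posterior Gamma(32, 20)
obs 11: x=6 → posterior Gamma(38, 21)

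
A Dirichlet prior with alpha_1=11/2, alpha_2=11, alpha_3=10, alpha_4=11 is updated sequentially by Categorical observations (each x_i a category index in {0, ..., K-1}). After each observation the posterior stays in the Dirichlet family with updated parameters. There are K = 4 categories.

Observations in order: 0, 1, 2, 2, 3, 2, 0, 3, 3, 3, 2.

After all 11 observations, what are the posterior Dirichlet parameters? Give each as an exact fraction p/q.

obs 1: x=0 → posterior Dirichlet(13/2, 11, 10, 11)
obs 2: x=1 → posterior Dirichlet(13/2, 12, 10, 11)
obs 3: x=2 → posterior Dirichlet(13/2, 12, 11, 11)
obs 4: x=2 → posterior Dirichlet(13/2, 12, 12, 11)
obs 5: x=3 → posterior Dirichlet(13/2, 12, 12, 12)
obs 6: x=2 → posterior Dirichlet(13/2, 12, 13, 12)
obs 7: x=0 → posterior Dirichlet(15/2, 12, 13, 12)
obs 8: x=3 → posterior Dirichlet(15/2, 12, 13, 13)
obs 9: x=3 → posterior Dirichlet(15/2, 12, 13, 14)
obs 10: x=3 → posterior Dirichlet(15/2, 12, 13, 15)
obs 11: x=2 → posterior Dirichlet(15/2, 12, 14, 15)

alpha_1=15/2, alpha_2=12, alpha_3=14, alpha_4=15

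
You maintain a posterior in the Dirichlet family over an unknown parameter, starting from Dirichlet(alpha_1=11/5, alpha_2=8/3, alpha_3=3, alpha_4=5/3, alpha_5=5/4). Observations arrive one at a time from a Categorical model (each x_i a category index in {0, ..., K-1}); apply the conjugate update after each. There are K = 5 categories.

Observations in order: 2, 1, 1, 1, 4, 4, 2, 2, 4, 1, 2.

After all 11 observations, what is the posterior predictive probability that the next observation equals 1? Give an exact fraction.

obs 1: x=2 → posterior Dirichlet(11/5, 8/3, 4, 5/3, 5/4)
obs 2: x=1 → posterior Dirichlet(11/5, 11/3, 4, 5/3, 5/4)
obs 3: x=1 → posterior Dirichlet(11/5, 14/3, 4, 5/3, 5/4)
obs 4: x=1 → posterior Dirichlet(11/5, 17/3, 4, 5/3, 5/4)
obs 5: x=4 → posterior Dirichlet(11/5, 17/3, 4, 5/3, 9/4)
obs 6: x=4 → posterior Dirichlet(11/5, 17/3, 4, 5/3, 13/4)
obs 7: x=2 → posterior Dirichlet(11/5, 17/3, 5, 5/3, 13/4)
obs 8: x=2 → posterior Dirichlet(11/5, 17/3, 6, 5/3, 13/4)
obs 9: x=4 → posterior Dirichlet(11/5, 17/3, 6, 5/3, 17/4)
obs 10: x=1 → posterior Dirichlet(11/5, 20/3, 6, 5/3, 17/4)
obs 11: x=2 → posterior Dirichlet(11/5, 20/3, 7, 5/3, 17/4)

400/1307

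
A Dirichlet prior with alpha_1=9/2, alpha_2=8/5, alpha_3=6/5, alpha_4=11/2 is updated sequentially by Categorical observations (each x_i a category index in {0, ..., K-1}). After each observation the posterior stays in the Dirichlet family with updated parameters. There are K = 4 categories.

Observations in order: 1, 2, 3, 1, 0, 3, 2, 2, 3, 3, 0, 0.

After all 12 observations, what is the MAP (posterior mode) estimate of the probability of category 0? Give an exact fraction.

5/16

obs 1: x=1 → posterior Dirichlet(9/2, 13/5, 6/5, 11/2)
obs 2: x=2 → posterior Dirichlet(9/2, 13/5, 11/5, 11/2)
obs 3: x=3 → posterior Dirichlet(9/2, 13/5, 11/5, 13/2)
obs 4: x=1 → posterior Dirichlet(9/2, 18/5, 11/5, 13/2)
obs 5: x=0 → posterior Dirichlet(11/2, 18/5, 11/5, 13/2)
obs 6: x=3 → posterior Dirichlet(11/2, 18/5, 11/5, 15/2)
obs 7: x=2 → posterior Dirichlet(11/2, 18/5, 16/5, 15/2)
obs 8: x=2 → posterior Dirichlet(11/2, 18/5, 21/5, 15/2)
obs 9: x=3 → posterior Dirichlet(11/2, 18/5, 21/5, 17/2)
obs 10: x=3 → posterior Dirichlet(11/2, 18/5, 21/5, 19/2)
obs 11: x=0 → posterior Dirichlet(13/2, 18/5, 21/5, 19/2)
obs 12: x=0 → posterior Dirichlet(15/2, 18/5, 21/5, 19/2)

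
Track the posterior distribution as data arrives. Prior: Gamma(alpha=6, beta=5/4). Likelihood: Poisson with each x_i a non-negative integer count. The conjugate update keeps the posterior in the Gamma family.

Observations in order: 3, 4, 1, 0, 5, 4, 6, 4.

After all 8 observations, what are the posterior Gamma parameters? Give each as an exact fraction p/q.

alpha=33, beta=37/4

obs 1: x=3 → posterior Gamma(9, 9/4)
obs 2: x=4 → posterior Gamma(13, 13/4)
obs 3: x=1 → posterior Gamma(14, 17/4)
obs 4: x=0 → posterior Gamma(14, 21/4)
obs 5: x=5 → posterior Gamma(19, 25/4)
obs 6: x=4 → posterior Gamma(23, 29/4)
obs 7: x=6 → posterior Gamma(29, 33/4)
obs 8: x=4 → posterior Gamma(33, 37/4)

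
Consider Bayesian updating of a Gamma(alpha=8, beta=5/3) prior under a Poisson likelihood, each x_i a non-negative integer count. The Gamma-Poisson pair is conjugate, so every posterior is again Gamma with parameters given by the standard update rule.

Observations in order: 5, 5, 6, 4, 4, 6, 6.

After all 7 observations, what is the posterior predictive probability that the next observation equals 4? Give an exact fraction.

2621935282567316373421390323956942387481489139646970723791436974653440/15671259391994553286269466628053939798819183268421277818043959164621761

obs 1: x=5 → posterior Gamma(13, 8/3)
obs 2: x=5 → posterior Gamma(18, 11/3)
obs 3: x=6 → posterior Gamma(24, 14/3)
obs 4: x=4 → posterior Gamma(28, 17/3)
obs 5: x=4 → posterior Gamma(32, 20/3)
obs 6: x=6 → posterior Gamma(38, 23/3)
obs 7: x=6 → posterior Gamma(44, 26/3)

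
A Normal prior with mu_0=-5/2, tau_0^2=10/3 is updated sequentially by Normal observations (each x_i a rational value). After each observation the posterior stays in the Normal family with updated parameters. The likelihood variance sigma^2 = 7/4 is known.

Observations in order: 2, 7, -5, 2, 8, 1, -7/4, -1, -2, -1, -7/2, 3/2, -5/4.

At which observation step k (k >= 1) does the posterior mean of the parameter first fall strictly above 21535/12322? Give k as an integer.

k = 2

obs 1: x=2 → posterior Normal(55/122, 70/61)
obs 2: x=7 → posterior Normal(615/202, 70/101)
obs 3: x=-5 → posterior Normal(215/282, 70/141)
obs 4: x=2 → posterior Normal(375/362, 70/181)
obs 5: x=8 → posterior Normal(1015/442, 70/221)
obs 6: x=1 → posterior Normal(365/174, 70/261)
obs 7: x=-7/4 → posterior Normal(955/602, 10/43)
obs 8: x=-1 → posterior Normal(875/682, 70/341)
obs 9: x=-2 → posterior Normal(715/762, 70/381)
obs 10: x=-1 → posterior Normal(635/842, 70/421)
obs 11: x=-7/2 → posterior Normal(355/922, 70/461)
obs 12: x=3/2 → posterior Normal(475/1002, 70/501)
obs 13: x=-5/4 → posterior Normal(375/1082, 70/541)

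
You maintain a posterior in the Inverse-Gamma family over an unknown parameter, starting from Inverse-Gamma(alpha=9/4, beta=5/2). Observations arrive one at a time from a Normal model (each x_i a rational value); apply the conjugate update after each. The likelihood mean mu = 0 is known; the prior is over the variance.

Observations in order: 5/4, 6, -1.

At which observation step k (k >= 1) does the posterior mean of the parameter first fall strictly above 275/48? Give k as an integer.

k = 2

obs 1: x=5/4 → posterior Inverse-Gamma(11/4, 105/32)
obs 2: x=6 → posterior Inverse-Gamma(13/4, 681/32)
obs 3: x=-1 → posterior Inverse-Gamma(15/4, 697/32)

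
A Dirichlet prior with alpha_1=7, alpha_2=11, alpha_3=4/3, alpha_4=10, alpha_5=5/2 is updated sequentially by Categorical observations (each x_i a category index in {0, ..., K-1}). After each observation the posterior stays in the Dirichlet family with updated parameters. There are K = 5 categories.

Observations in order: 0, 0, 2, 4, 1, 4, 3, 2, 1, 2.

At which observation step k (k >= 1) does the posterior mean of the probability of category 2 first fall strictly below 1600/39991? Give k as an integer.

obs 1: x=0 → posterior Dirichlet(8, 11, 4/3, 10, 5/2)
obs 2: x=0 → posterior Dirichlet(9, 11, 4/3, 10, 5/2)
obs 3: x=2 → posterior Dirichlet(9, 11, 7/3, 10, 5/2)
obs 4: x=4 → posterior Dirichlet(9, 11, 7/3, 10, 7/2)
obs 5: x=1 → posterior Dirichlet(9, 12, 7/3, 10, 7/2)
obs 6: x=4 → posterior Dirichlet(9, 12, 7/3, 10, 9/2)
obs 7: x=3 → posterior Dirichlet(9, 12, 7/3, 11, 9/2)
obs 8: x=2 → posterior Dirichlet(9, 12, 10/3, 11, 9/2)
obs 9: x=1 → posterior Dirichlet(9, 13, 10/3, 11, 9/2)
obs 10: x=2 → posterior Dirichlet(9, 13, 13/3, 11, 9/2)

k = 2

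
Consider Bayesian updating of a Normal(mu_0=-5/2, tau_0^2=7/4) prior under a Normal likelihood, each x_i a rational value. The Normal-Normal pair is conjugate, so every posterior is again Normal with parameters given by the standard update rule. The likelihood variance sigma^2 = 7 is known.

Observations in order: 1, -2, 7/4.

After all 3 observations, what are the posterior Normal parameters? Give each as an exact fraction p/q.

obs 1: x=1 → posterior Normal(-9/5, 7/5)
obs 2: x=-2 → posterior Normal(-11/6, 7/6)
obs 3: x=7/4 → posterior Normal(-37/28, 1)

mu_0=-37/28, tau_0^2=1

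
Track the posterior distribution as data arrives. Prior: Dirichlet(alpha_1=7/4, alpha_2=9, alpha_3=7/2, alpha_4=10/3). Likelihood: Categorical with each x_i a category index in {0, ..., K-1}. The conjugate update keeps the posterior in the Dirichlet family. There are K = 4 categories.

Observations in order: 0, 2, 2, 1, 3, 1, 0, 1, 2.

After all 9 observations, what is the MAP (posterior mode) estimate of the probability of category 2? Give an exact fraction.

obs 1: x=0 → posterior Dirichlet(11/4, 9, 7/2, 10/3)
obs 2: x=2 → posterior Dirichlet(11/4, 9, 9/2, 10/3)
obs 3: x=2 → posterior Dirichlet(11/4, 9, 11/2, 10/3)
obs 4: x=1 → posterior Dirichlet(11/4, 10, 11/2, 10/3)
obs 5: x=3 → posterior Dirichlet(11/4, 10, 11/2, 13/3)
obs 6: x=1 → posterior Dirichlet(11/4, 11, 11/2, 13/3)
obs 7: x=0 → posterior Dirichlet(15/4, 11, 11/2, 13/3)
obs 8: x=1 → posterior Dirichlet(15/4, 12, 11/2, 13/3)
obs 9: x=2 → posterior Dirichlet(15/4, 12, 13/2, 13/3)

66/271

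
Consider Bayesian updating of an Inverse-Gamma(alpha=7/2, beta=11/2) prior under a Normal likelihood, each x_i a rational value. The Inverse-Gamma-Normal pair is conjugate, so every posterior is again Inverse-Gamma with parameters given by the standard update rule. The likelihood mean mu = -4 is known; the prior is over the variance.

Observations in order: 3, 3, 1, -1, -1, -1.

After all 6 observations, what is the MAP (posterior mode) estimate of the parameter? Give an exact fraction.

161/15

obs 1: x=3 → posterior Inverse-Gamma(4, 30)
obs 2: x=3 → posterior Inverse-Gamma(9/2, 109/2)
obs 3: x=1 → posterior Inverse-Gamma(5, 67)
obs 4: x=-1 → posterior Inverse-Gamma(11/2, 143/2)
obs 5: x=-1 → posterior Inverse-Gamma(6, 76)
obs 6: x=-1 → posterior Inverse-Gamma(13/2, 161/2)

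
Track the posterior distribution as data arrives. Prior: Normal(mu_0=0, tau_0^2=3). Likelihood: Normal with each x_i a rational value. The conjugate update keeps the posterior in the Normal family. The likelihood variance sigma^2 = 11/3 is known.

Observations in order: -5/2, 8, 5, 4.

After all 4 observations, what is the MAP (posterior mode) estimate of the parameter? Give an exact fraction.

261/94

obs 1: x=-5/2 → posterior Normal(-9/8, 33/20)
obs 2: x=8 → posterior Normal(99/58, 33/29)
obs 3: x=5 → posterior Normal(189/76, 33/38)
obs 4: x=4 → posterior Normal(261/94, 33/47)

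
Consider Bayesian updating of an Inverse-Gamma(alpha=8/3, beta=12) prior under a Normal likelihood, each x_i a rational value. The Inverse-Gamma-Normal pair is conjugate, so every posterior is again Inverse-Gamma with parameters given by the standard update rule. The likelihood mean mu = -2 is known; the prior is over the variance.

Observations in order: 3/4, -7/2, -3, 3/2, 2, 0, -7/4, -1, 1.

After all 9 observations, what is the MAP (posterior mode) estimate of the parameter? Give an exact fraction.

obs 1: x=3/4 → posterior Inverse-Gamma(19/6, 505/32)
obs 2: x=-7/2 → posterior Inverse-Gamma(11/3, 541/32)
obs 3: x=-3 → posterior Inverse-Gamma(25/6, 557/32)
obs 4: x=3/2 → posterior Inverse-Gamma(14/3, 753/32)
obs 5: x=2 → posterior Inverse-Gamma(31/6, 1009/32)
obs 6: x=0 → posterior Inverse-Gamma(17/3, 1073/32)
obs 7: x=-7/4 → posterior Inverse-Gamma(37/6, 537/16)
obs 8: x=-1 → posterior Inverse-Gamma(20/3, 545/16)
obs 9: x=1 → posterior Inverse-Gamma(43/6, 617/16)

1851/392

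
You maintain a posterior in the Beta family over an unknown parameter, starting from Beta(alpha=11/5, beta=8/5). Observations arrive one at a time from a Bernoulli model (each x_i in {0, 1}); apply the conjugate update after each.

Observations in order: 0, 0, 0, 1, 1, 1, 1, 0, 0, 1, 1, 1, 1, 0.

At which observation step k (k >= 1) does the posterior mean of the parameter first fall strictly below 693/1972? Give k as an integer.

k = 3

obs 1: x=0 → posterior Beta(11/5, 13/5)
obs 2: x=0 → posterior Beta(11/5, 18/5)
obs 3: x=0 → posterior Beta(11/5, 23/5)
obs 4: x=1 → posterior Beta(16/5, 23/5)
obs 5: x=1 → posterior Beta(21/5, 23/5)
obs 6: x=1 → posterior Beta(26/5, 23/5)
obs 7: x=1 → posterior Beta(31/5, 23/5)
obs 8: x=0 → posterior Beta(31/5, 28/5)
obs 9: x=0 → posterior Beta(31/5, 33/5)
obs 10: x=1 → posterior Beta(36/5, 33/5)
obs 11: x=1 → posterior Beta(41/5, 33/5)
obs 12: x=1 → posterior Beta(46/5, 33/5)
obs 13: x=1 → posterior Beta(51/5, 33/5)
obs 14: x=0 → posterior Beta(51/5, 38/5)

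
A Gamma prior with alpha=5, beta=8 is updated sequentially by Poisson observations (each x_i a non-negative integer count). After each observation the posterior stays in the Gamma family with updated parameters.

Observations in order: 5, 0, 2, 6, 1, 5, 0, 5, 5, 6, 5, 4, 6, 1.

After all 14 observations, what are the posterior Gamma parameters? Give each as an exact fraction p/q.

obs 1: x=5 → posterior Gamma(10, 9)
obs 2: x=0 → posterior Gamma(10, 10)
obs 3: x=2 → posterior Gamma(12, 11)
obs 4: x=6 → posterior Gamma(18, 12)
obs 5: x=1 → posterior Gamma(19, 13)
obs 6: x=5 → posterior Gamma(24, 14)
obs 7: x=0 → posterior Gamma(24, 15)
obs 8: x=5 → posterior Gamma(29, 16)
obs 9: x=5 → posterior Gamma(34, 17)
obs 10: x=6 → posterior Gamma(40, 18)
obs 11: x=5 → posterior Gamma(45, 19)
obs 12: x=4 → posterior Gamma(49, 20)
obs 13: x=6 → posterior Gamma(55, 21)
obs 14: x=1 → posterior Gamma(56, 22)

alpha=56, beta=22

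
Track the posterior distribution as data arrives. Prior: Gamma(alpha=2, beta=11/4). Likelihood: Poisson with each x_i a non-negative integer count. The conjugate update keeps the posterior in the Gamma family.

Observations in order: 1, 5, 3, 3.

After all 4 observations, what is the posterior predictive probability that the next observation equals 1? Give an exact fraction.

6127463391364692115704/23465261991844685929951

obs 1: x=1 → posterior Gamma(3, 15/4)
obs 2: x=5 → posterior Gamma(8, 19/4)
obs 3: x=3 → posterior Gamma(11, 23/4)
obs 4: x=3 → posterior Gamma(14, 27/4)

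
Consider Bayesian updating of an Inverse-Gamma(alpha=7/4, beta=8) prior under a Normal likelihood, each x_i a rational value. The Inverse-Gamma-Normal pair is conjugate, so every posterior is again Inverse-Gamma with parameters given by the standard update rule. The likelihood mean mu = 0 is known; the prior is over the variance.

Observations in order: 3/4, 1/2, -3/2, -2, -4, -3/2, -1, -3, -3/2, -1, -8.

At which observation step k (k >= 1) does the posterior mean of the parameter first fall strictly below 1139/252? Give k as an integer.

obs 1: x=3/4 → posterior Inverse-Gamma(9/4, 265/32)
obs 2: x=1/2 → posterior Inverse-Gamma(11/4, 269/32)
obs 3: x=-3/2 → posterior Inverse-Gamma(13/4, 305/32)
obs 4: x=-2 → posterior Inverse-Gamma(15/4, 369/32)
obs 5: x=-4 → posterior Inverse-Gamma(17/4, 625/32)
obs 6: x=-3/2 → posterior Inverse-Gamma(19/4, 661/32)
obs 7: x=-1 → posterior Inverse-Gamma(21/4, 677/32)
obs 8: x=-3 → posterior Inverse-Gamma(23/4, 821/32)
obs 9: x=-3/2 → posterior Inverse-Gamma(25/4, 857/32)
obs 10: x=-1 → posterior Inverse-Gamma(27/4, 873/32)
obs 11: x=-8 → posterior Inverse-Gamma(29/4, 1897/32)

k = 3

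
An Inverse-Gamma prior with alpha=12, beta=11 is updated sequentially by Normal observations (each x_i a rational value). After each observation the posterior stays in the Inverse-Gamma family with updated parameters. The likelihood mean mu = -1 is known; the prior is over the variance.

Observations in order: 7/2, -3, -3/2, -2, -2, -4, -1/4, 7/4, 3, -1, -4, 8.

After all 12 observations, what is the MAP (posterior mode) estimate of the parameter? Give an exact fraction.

obs 1: x=7/2 → posterior Inverse-Gamma(25/2, 169/8)
obs 2: x=-3 → posterior Inverse-Gamma(13, 185/8)
obs 3: x=-3/2 → posterior Inverse-Gamma(27/2, 93/4)
obs 4: x=-2 → posterior Inverse-Gamma(14, 95/4)
obs 5: x=-2 → posterior Inverse-Gamma(29/2, 97/4)
obs 6: x=-4 → posterior Inverse-Gamma(15, 115/4)
obs 7: x=-1/4 → posterior Inverse-Gamma(31/2, 929/32)
obs 8: x=7/4 → posterior Inverse-Gamma(16, 525/16)
obs 9: x=3 → posterior Inverse-Gamma(33/2, 653/16)
obs 10: x=-1 → posterior Inverse-Gamma(17, 653/16)
obs 11: x=-4 → posterior Inverse-Gamma(35/2, 725/16)
obs 12: x=8 → posterior Inverse-Gamma(18, 1373/16)

1373/304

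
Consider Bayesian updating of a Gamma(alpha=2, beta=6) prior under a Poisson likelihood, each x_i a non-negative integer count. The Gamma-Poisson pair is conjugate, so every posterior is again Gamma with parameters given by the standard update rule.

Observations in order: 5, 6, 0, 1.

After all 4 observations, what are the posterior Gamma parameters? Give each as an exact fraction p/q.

alpha=14, beta=10

obs 1: x=5 → posterior Gamma(7, 7)
obs 2: x=6 → posterior Gamma(13, 8)
obs 3: x=0 → posterior Gamma(13, 9)
obs 4: x=1 → posterior Gamma(14, 10)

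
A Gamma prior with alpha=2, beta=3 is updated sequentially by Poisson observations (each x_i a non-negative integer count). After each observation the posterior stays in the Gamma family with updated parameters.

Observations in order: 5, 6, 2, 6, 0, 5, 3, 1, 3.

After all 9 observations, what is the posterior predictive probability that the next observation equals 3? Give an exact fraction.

obs 1: x=5 → posterior Gamma(7, 4)
obs 2: x=6 → posterior Gamma(13, 5)
obs 3: x=2 → posterior Gamma(15, 6)
obs 4: x=6 → posterior Gamma(21, 7)
obs 5: x=0 → posterior Gamma(21, 8)
obs 6: x=5 → posterior Gamma(26, 9)
obs 7: x=3 → posterior Gamma(29, 10)
obs 8: x=1 → posterior Gamma(30, 11)
obs 9: x=3 → posterior Gamma(33, 12)

2684669138760084564826908848019461898240/12646218552730347184269489080961456410641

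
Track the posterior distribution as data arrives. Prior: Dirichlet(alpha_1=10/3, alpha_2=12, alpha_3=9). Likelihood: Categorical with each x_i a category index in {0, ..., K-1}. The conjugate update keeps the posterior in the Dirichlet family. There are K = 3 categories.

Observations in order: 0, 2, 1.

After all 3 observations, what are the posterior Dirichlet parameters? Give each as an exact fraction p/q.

obs 1: x=0 → posterior Dirichlet(13/3, 12, 9)
obs 2: x=2 → posterior Dirichlet(13/3, 12, 10)
obs 3: x=1 → posterior Dirichlet(13/3, 13, 10)

alpha_1=13/3, alpha_2=13, alpha_3=10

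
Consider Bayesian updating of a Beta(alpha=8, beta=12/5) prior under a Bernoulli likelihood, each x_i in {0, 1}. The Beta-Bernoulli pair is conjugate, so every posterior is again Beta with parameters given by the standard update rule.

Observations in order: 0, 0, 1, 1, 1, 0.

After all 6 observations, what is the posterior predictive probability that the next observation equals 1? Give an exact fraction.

55/82

obs 1: x=0 → posterior Beta(8, 17/5)
obs 2: x=0 → posterior Beta(8, 22/5)
obs 3: x=1 → posterior Beta(9, 22/5)
obs 4: x=1 → posterior Beta(10, 22/5)
obs 5: x=1 → posterior Beta(11, 22/5)
obs 6: x=0 → posterior Beta(11, 27/5)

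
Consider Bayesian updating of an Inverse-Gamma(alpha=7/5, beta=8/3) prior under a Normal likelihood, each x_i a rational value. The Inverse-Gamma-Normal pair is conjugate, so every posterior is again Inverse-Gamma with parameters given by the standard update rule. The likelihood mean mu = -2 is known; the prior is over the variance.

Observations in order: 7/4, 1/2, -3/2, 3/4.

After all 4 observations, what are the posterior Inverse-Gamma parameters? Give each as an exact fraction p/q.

alpha=17/5, beta=803/48

obs 1: x=7/4 → posterior Inverse-Gamma(19/10, 931/96)
obs 2: x=1/2 → posterior Inverse-Gamma(12/5, 1231/96)
obs 3: x=-3/2 → posterior Inverse-Gamma(29/10, 1243/96)
obs 4: x=3/4 → posterior Inverse-Gamma(17/5, 803/48)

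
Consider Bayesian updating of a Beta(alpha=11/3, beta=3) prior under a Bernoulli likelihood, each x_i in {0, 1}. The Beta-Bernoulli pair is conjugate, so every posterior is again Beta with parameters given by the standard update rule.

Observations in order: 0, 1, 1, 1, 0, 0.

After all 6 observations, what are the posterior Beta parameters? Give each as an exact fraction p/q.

alpha=20/3, beta=6

obs 1: x=0 → posterior Beta(11/3, 4)
obs 2: x=1 → posterior Beta(14/3, 4)
obs 3: x=1 → posterior Beta(17/3, 4)
obs 4: x=1 → posterior Beta(20/3, 4)
obs 5: x=0 → posterior Beta(20/3, 5)
obs 6: x=0 → posterior Beta(20/3, 6)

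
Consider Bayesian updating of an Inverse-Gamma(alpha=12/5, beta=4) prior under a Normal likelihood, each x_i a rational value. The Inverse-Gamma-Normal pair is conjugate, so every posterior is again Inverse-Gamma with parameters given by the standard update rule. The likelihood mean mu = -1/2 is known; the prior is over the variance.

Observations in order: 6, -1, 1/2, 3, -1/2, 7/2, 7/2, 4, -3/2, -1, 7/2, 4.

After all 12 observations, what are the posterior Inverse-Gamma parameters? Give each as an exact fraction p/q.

alpha=42/5, beta=307/4

obs 1: x=6 → posterior Inverse-Gamma(29/10, 201/8)
obs 2: x=-1 → posterior Inverse-Gamma(17/5, 101/4)
obs 3: x=1/2 → posterior Inverse-Gamma(39/10, 103/4)
obs 4: x=3 → posterior Inverse-Gamma(22/5, 255/8)
obs 5: x=-1/2 → posterior Inverse-Gamma(49/10, 255/8)
obs 6: x=7/2 → posterior Inverse-Gamma(27/5, 319/8)
obs 7: x=7/2 → posterior Inverse-Gamma(59/10, 383/8)
obs 8: x=4 → posterior Inverse-Gamma(32/5, 58)
obs 9: x=-3/2 → posterior Inverse-Gamma(69/10, 117/2)
obs 10: x=-1 → posterior Inverse-Gamma(37/5, 469/8)
obs 11: x=7/2 → posterior Inverse-Gamma(79/10, 533/8)
obs 12: x=4 → posterior Inverse-Gamma(42/5, 307/4)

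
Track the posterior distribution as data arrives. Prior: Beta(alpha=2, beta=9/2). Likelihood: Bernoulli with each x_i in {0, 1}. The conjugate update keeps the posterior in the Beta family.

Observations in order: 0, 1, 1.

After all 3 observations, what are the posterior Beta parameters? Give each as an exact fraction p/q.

obs 1: x=0 → posterior Beta(2, 11/2)
obs 2: x=1 → posterior Beta(3, 11/2)
obs 3: x=1 → posterior Beta(4, 11/2)

alpha=4, beta=11/2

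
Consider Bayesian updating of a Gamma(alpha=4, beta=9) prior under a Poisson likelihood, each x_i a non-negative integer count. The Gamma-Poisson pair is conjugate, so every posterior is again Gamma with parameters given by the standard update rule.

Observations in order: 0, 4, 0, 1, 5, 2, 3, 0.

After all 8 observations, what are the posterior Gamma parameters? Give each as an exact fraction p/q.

alpha=19, beta=17

obs 1: x=0 → posterior Gamma(4, 10)
obs 2: x=4 → posterior Gamma(8, 11)
obs 3: x=0 → posterior Gamma(8, 12)
obs 4: x=1 → posterior Gamma(9, 13)
obs 5: x=5 → posterior Gamma(14, 14)
obs 6: x=2 → posterior Gamma(16, 15)
obs 7: x=3 → posterior Gamma(19, 16)
obs 8: x=0 → posterior Gamma(19, 17)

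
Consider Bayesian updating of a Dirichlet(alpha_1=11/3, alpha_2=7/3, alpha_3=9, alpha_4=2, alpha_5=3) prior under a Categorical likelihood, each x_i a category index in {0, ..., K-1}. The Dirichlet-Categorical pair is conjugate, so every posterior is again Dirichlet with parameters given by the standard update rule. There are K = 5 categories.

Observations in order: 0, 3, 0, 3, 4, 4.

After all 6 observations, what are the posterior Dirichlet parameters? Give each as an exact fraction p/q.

alpha_1=17/3, alpha_2=7/3, alpha_3=9, alpha_4=4, alpha_5=5

obs 1: x=0 → posterior Dirichlet(14/3, 7/3, 9, 2, 3)
obs 2: x=3 → posterior Dirichlet(14/3, 7/3, 9, 3, 3)
obs 3: x=0 → posterior Dirichlet(17/3, 7/3, 9, 3, 3)
obs 4: x=3 → posterior Dirichlet(17/3, 7/3, 9, 4, 3)
obs 5: x=4 → posterior Dirichlet(17/3, 7/3, 9, 4, 4)
obs 6: x=4 → posterior Dirichlet(17/3, 7/3, 9, 4, 5)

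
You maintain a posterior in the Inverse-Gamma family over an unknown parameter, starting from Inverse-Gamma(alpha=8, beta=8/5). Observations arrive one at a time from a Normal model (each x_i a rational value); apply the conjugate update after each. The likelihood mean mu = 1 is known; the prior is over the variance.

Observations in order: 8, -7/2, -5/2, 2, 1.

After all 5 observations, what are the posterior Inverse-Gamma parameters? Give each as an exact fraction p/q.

obs 1: x=8 → posterior Inverse-Gamma(17/2, 261/10)
obs 2: x=-7/2 → posterior Inverse-Gamma(9, 1449/40)
obs 3: x=-5/2 → posterior Inverse-Gamma(19/2, 847/20)
obs 4: x=2 → posterior Inverse-Gamma(10, 857/20)
obs 5: x=1 → posterior Inverse-Gamma(21/2, 857/20)

alpha=21/2, beta=857/20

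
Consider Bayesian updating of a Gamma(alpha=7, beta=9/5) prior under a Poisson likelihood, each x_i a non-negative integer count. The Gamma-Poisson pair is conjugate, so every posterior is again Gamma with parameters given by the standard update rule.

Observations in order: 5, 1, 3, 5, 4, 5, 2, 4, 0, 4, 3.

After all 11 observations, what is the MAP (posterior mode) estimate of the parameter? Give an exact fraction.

obs 1: x=5 → posterior Gamma(12, 14/5)
obs 2: x=1 → posterior Gamma(13, 19/5)
obs 3: x=3 → posterior Gamma(16, 24/5)
obs 4: x=5 → posterior Gamma(21, 29/5)
obs 5: x=4 → posterior Gamma(25, 34/5)
obs 6: x=5 → posterior Gamma(30, 39/5)
obs 7: x=2 → posterior Gamma(32, 44/5)
obs 8: x=4 → posterior Gamma(36, 49/5)
obs 9: x=0 → posterior Gamma(36, 54/5)
obs 10: x=4 → posterior Gamma(40, 59/5)
obs 11: x=3 → posterior Gamma(43, 64/5)

105/32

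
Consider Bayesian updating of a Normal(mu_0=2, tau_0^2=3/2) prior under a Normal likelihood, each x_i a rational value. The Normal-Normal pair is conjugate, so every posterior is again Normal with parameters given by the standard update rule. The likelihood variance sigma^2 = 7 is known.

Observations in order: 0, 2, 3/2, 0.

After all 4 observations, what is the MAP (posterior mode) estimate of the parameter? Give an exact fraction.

77/52

obs 1: x=0 → posterior Normal(28/17, 21/17)
obs 2: x=2 → posterior Normal(17/10, 21/20)
obs 3: x=3/2 → posterior Normal(77/46, 21/23)
obs 4: x=0 → posterior Normal(77/52, 21/26)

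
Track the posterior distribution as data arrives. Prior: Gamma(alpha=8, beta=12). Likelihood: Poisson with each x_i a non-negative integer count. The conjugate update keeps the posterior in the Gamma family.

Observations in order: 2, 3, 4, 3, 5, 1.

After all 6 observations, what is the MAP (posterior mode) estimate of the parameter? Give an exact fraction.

obs 1: x=2 → posterior Gamma(10, 13)
obs 2: x=3 → posterior Gamma(13, 14)
obs 3: x=4 → posterior Gamma(17, 15)
obs 4: x=3 → posterior Gamma(20, 16)
obs 5: x=5 → posterior Gamma(25, 17)
obs 6: x=1 → posterior Gamma(26, 18)

25/18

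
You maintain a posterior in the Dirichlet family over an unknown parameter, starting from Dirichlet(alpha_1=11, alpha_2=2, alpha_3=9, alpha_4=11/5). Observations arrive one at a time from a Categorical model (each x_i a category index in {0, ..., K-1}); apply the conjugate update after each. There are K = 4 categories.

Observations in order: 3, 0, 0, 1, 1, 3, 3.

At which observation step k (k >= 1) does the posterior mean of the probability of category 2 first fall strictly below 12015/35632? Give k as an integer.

obs 1: x=3 → posterior Dirichlet(11, 2, 9, 16/5)
obs 2: x=0 → posterior Dirichlet(12, 2, 9, 16/5)
obs 3: x=0 → posterior Dirichlet(13, 2, 9, 16/5)
obs 4: x=1 → posterior Dirichlet(13, 3, 9, 16/5)
obs 5: x=1 → posterior Dirichlet(13, 4, 9, 16/5)
obs 6: x=3 → posterior Dirichlet(13, 4, 9, 21/5)
obs 7: x=3 → posterior Dirichlet(13, 4, 9, 26/5)

k = 3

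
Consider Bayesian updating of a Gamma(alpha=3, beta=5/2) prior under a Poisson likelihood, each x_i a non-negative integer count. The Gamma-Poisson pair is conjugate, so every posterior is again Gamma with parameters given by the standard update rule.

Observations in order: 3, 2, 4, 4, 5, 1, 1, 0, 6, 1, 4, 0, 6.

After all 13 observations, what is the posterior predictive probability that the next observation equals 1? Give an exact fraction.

obs 1: x=3 → posterior Gamma(6, 7/2)
obs 2: x=2 → posterior Gamma(8, 9/2)
obs 3: x=4 → posterior Gamma(12, 11/2)
obs 4: x=4 → posterior Gamma(16, 13/2)
obs 5: x=5 → posterior Gamma(21, 15/2)
obs 6: x=1 → posterior Gamma(22, 17/2)
obs 7: x=1 → posterior Gamma(23, 19/2)
obs 8: x=0 → posterior Gamma(23, 21/2)
obs 9: x=6 → posterior Gamma(29, 23/2)
obs 10: x=1 → posterior Gamma(30, 25/2)
obs 11: x=4 → posterior Gamma(34, 27/2)
obs 12: x=0 → posterior Gamma(34, 29/2)
obs 13: x=6 → posterior Gamma(40, 31/2)

36104201168881777769592487325695513908066732369159088621056080/181581473080868105539324314020405642935745245779180117655737633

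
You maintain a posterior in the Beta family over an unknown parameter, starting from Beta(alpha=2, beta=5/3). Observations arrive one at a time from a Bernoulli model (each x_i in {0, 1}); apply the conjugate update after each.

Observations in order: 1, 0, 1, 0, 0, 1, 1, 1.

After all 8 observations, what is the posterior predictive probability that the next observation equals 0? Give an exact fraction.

obs 1: x=1 → posterior Beta(3, 5/3)
obs 2: x=0 → posterior Beta(3, 8/3)
obs 3: x=1 → posterior Beta(4, 8/3)
obs 4: x=0 → posterior Beta(4, 11/3)
obs 5: x=0 → posterior Beta(4, 14/3)
obs 6: x=1 → posterior Beta(5, 14/3)
obs 7: x=1 → posterior Beta(6, 14/3)
obs 8: x=1 → posterior Beta(7, 14/3)

2/5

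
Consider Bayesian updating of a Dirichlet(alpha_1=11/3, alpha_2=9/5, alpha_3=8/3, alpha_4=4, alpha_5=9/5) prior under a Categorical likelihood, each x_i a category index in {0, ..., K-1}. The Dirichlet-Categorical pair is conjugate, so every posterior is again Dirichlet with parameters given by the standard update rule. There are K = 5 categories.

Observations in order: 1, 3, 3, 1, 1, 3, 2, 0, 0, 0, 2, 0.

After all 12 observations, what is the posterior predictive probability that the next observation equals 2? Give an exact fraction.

obs 1: x=1 → posterior Dirichlet(11/3, 14/5, 8/3, 4, 9/5)
obs 2: x=3 → posterior Dirichlet(11/3, 14/5, 8/3, 5, 9/5)
obs 3: x=3 → posterior Dirichlet(11/3, 14/5, 8/3, 6, 9/5)
obs 4: x=1 → posterior Dirichlet(11/3, 19/5, 8/3, 6, 9/5)
obs 5: x=1 → posterior Dirichlet(11/3, 24/5, 8/3, 6, 9/5)
obs 6: x=3 → posterior Dirichlet(11/3, 24/5, 8/3, 7, 9/5)
obs 7: x=2 → posterior Dirichlet(11/3, 24/5, 11/3, 7, 9/5)
obs 8: x=0 → posterior Dirichlet(14/3, 24/5, 11/3, 7, 9/5)
obs 9: x=0 → posterior Dirichlet(17/3, 24/5, 11/3, 7, 9/5)
obs 10: x=0 → posterior Dirichlet(20/3, 24/5, 11/3, 7, 9/5)
obs 11: x=2 → posterior Dirichlet(20/3, 24/5, 14/3, 7, 9/5)
obs 12: x=0 → posterior Dirichlet(23/3, 24/5, 14/3, 7, 9/5)

70/389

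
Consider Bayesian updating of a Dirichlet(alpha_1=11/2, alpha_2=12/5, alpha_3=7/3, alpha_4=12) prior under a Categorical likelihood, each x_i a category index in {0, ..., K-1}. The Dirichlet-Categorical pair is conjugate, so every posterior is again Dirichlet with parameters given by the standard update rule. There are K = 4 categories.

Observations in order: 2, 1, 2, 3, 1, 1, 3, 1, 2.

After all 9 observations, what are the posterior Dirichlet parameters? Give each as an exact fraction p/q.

obs 1: x=2 → posterior Dirichlet(11/2, 12/5, 10/3, 12)
obs 2: x=1 → posterior Dirichlet(11/2, 17/5, 10/3, 12)
obs 3: x=2 → posterior Dirichlet(11/2, 17/5, 13/3, 12)
obs 4: x=3 → posterior Dirichlet(11/2, 17/5, 13/3, 13)
obs 5: x=1 → posterior Dirichlet(11/2, 22/5, 13/3, 13)
obs 6: x=1 → posterior Dirichlet(11/2, 27/5, 13/3, 13)
obs 7: x=3 → posterior Dirichlet(11/2, 27/5, 13/3, 14)
obs 8: x=1 → posterior Dirichlet(11/2, 32/5, 13/3, 14)
obs 9: x=2 → posterior Dirichlet(11/2, 32/5, 16/3, 14)

alpha_1=11/2, alpha_2=32/5, alpha_3=16/3, alpha_4=14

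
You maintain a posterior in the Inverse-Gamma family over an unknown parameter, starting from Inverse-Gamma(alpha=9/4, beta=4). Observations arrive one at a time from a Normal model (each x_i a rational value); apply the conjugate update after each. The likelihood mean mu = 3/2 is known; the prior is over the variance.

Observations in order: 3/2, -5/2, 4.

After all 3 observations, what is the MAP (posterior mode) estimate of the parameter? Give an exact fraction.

obs 1: x=3/2 → posterior Inverse-Gamma(11/4, 4)
obs 2: x=-5/2 → posterior Inverse-Gamma(13/4, 12)
obs 3: x=4 → posterior Inverse-Gamma(15/4, 121/8)

121/38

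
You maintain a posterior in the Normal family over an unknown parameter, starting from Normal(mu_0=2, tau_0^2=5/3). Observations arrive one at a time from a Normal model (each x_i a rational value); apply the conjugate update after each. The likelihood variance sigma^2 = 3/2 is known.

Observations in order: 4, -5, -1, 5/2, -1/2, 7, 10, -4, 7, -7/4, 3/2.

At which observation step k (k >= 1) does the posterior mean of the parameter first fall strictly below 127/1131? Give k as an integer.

obs 1: x=4 → posterior Normal(58/19, 15/19)
obs 2: x=-5 → posterior Normal(8/29, 15/29)
obs 3: x=-1 → posterior Normal(-2/39, 5/13)
obs 4: x=5/2 → posterior Normal(23/49, 15/49)
obs 5: x=-1/2 → posterior Normal(18/59, 15/59)
obs 6: x=7 → posterior Normal(88/69, 5/23)
obs 7: x=10 → posterior Normal(188/79, 15/79)
obs 8: x=-4 → posterior Normal(148/89, 15/89)
obs 9: x=7 → posterior Normal(218/99, 5/33)
obs 10: x=-7/4 → posterior Normal(401/218, 15/109)
obs 11: x=3/2 → posterior Normal(431/238, 15/119)

k = 3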